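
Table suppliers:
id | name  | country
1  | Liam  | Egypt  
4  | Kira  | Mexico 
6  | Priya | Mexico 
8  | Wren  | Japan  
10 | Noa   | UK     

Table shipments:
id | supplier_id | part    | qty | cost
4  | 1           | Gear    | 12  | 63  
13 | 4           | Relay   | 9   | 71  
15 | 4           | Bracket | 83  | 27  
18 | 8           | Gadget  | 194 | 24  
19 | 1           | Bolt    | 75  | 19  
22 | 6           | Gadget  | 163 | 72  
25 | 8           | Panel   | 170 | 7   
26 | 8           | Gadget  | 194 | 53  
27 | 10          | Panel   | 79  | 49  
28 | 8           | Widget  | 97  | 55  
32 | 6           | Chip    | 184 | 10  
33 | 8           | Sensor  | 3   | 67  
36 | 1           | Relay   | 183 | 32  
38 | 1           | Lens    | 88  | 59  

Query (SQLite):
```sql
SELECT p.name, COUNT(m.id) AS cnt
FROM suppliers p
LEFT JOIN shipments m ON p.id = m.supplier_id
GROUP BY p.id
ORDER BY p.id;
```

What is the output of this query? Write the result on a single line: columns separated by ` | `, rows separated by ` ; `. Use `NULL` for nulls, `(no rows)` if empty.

LEFT JOIN keeps every suppliers row; unmatched ones get NULL for shipments columns.
Group by suppliers.id and compute COUNT(m.id). COUNT(col) of an all-NULL group is 0.
  1: ids {4, 19, 36, 38} → COUNT(m.id)=4
  4: ids {13, 15} → COUNT(m.id)=2
  6: ids {22, 32} → COUNT(m.id)=2
  8: ids {18, 25, 26, 28, 33} → COUNT(m.id)=5
  10: ids {27} → COUNT(m.id)=1

Liam | 4 ; Kira | 2 ; Priya | 2 ; Wren | 5 ; Noa | 1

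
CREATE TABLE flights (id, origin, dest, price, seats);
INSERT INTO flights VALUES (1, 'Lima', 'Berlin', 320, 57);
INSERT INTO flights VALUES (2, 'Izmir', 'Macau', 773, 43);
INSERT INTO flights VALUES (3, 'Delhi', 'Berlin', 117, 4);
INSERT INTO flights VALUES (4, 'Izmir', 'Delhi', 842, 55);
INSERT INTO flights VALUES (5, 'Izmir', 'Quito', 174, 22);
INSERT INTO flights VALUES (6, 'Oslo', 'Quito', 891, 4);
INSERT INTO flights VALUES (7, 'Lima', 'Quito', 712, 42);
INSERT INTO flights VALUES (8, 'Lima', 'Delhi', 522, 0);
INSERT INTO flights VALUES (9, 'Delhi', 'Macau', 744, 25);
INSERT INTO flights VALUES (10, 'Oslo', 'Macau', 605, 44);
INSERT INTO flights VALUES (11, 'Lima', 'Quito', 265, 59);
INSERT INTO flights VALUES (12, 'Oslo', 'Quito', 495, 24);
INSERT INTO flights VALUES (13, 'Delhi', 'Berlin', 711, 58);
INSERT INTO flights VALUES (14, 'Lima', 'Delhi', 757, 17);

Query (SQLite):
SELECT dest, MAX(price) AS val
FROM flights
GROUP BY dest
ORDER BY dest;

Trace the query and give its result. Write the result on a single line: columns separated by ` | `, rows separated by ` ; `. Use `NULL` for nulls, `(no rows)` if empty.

Berlin | 711 ; Delhi | 842 ; Macau | 773 ; Quito | 891

Partition flights by dest; compute MAX(price) within each group.
  Berlin: ids {1, 3, 13} → MAX(price)=711
  Delhi: ids {4, 8, 14} → MAX(price)=842
  Macau: ids {2, 9, 10} → MAX(price)=773
  Quito: ids {5, 6, 7, 11, 12} → MAX(price)=891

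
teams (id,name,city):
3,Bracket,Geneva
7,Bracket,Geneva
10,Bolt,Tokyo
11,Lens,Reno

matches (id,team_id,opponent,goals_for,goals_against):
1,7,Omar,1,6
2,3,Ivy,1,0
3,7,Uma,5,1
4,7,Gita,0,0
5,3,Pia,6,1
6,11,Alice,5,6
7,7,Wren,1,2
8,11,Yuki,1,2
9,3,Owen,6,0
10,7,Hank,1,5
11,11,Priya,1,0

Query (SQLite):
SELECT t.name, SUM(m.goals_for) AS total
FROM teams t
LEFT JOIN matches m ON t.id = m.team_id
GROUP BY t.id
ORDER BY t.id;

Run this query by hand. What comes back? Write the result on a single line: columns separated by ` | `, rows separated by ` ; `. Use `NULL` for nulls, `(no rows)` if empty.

LEFT JOIN keeps every teams row; unmatched ones get NULL for matches columns.
Group by teams.id and compute SUM(m.goals_for). SUM over an all-NULL group is NULL.
  3: ids {2, 5, 9} → SUM(m.goals_for)=13
  7: ids {1, 3, 4, 7, 10} → SUM(m.goals_for)=8
  10: ids {—} → SUM(m.goals_for)=NULL
  11: ids {6, 8, 11} → SUM(m.goals_for)=7

Bracket | 13 ; Bracket | 8 ; Bolt | NULL ; Lens | 7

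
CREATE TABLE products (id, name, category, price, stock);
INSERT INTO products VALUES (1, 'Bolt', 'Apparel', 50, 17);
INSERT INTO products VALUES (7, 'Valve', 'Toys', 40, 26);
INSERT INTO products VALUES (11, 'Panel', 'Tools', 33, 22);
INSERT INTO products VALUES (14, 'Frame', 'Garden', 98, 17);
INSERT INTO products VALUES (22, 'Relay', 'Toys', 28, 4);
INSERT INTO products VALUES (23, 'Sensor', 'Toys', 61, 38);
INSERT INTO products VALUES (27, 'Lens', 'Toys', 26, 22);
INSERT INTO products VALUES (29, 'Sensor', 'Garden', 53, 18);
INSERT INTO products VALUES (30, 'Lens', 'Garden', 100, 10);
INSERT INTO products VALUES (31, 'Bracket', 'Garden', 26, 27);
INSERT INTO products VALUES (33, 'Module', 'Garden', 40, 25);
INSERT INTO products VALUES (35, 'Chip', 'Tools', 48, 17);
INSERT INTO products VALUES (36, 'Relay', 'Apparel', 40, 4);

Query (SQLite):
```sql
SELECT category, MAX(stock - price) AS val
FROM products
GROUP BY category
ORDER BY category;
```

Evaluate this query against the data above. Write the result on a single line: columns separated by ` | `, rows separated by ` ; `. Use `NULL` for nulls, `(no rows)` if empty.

Apparel | -33 ; Garden | 1 ; Tools | -11 ; Toys | -4

For each row compute stock - price.
Group by category; take MAX of the expression per group.
  Apparel: ids {1, 36} → MAX(stock - price)=-33
  Garden: ids {14, 29, 30, 31, 33} → MAX(stock - price)=1
  Tools: ids {11, 35} → MAX(stock - price)=-11
  Toys: ids {7, 22, 23, 27} → MAX(stock - price)=-4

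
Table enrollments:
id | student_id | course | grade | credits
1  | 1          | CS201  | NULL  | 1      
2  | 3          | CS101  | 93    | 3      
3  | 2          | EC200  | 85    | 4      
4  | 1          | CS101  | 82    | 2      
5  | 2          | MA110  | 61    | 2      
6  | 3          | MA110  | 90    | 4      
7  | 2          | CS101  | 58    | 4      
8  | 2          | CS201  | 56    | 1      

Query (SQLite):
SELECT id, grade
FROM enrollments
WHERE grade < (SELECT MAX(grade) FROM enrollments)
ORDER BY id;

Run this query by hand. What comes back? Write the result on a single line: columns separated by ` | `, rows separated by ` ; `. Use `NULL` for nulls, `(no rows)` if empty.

3 | 85 ; 4 | 82 ; 5 | 61 ; 6 | 90 ; 7 | 58 ; 8 | 56

Scalar subquery: MAX(grade) over all enrollments rows = 93.
Keep rows where grade < that value.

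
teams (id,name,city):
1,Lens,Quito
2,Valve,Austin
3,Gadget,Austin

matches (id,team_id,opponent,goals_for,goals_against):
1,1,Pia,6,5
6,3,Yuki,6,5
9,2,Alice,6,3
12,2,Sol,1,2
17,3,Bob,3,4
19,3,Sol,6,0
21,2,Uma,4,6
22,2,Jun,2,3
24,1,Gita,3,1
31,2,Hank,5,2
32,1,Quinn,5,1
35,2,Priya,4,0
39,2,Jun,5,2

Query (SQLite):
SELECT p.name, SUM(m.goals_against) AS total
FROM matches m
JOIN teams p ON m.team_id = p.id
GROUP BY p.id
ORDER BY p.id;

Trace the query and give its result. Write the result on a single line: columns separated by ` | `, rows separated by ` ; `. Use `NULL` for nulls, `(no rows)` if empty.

Join each matches row to its teams via team_id.
Group joined rows by teams.id; compute SUM(m.goals_against) per group.
  1: ids {1, 24, 32} → SUM(m.goals_against)=7
  2: ids {9, 12, 21, 22, 31, 35, 39} → SUM(m.goals_against)=18
  3: ids {6, 17, 19} → SUM(m.goals_against)=9

Lens | 7 ; Valve | 18 ; Gadget | 9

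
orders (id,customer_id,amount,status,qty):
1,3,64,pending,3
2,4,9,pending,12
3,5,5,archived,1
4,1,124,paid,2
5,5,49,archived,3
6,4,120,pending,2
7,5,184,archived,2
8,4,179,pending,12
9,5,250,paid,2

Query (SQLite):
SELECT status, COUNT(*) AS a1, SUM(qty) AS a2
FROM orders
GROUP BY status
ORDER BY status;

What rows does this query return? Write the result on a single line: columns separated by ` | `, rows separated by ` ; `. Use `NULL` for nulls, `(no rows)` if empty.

archived | 3 | 6 ; paid | 2 | 4 ; pending | 4 | 29

Group orders by status.
Per group compute: COUNT(*), SUM(qty).
  archived: ids {3, 5, 7} → COUNT(*)=3, SUM(qty)=6
  paid: ids {4, 9} → COUNT(*)=2, SUM(qty)=4
  pending: ids {1, 2, 6, 8} → COUNT(*)=4, SUM(qty)=29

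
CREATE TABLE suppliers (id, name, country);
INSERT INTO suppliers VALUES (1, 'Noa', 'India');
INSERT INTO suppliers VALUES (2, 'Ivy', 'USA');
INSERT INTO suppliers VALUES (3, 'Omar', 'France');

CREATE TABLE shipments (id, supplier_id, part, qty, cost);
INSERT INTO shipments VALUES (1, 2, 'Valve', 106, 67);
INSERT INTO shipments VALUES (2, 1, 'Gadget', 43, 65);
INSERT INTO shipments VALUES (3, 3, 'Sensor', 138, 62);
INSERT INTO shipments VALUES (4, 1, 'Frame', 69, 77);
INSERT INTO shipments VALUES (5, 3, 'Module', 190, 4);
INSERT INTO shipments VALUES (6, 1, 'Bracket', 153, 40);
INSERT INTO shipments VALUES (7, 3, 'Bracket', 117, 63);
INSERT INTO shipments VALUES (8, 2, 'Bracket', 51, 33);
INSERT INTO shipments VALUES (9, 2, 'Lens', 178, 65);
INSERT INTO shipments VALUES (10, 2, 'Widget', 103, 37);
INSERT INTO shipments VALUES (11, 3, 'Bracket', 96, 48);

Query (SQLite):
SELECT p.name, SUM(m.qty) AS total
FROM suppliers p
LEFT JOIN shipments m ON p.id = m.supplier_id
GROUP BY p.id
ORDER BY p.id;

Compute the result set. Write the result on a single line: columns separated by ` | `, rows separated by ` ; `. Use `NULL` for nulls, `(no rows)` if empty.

Noa | 265 ; Ivy | 438 ; Omar | 541

LEFT JOIN keeps every suppliers row; unmatched ones get NULL for shipments columns.
Group by suppliers.id and compute SUM(m.qty). SUM over an all-NULL group is NULL.
  1: ids {2, 4, 6} → SUM(m.qty)=265
  2: ids {1, 8, 9, 10} → SUM(m.qty)=438
  3: ids {3, 5, 7, 11} → SUM(m.qty)=541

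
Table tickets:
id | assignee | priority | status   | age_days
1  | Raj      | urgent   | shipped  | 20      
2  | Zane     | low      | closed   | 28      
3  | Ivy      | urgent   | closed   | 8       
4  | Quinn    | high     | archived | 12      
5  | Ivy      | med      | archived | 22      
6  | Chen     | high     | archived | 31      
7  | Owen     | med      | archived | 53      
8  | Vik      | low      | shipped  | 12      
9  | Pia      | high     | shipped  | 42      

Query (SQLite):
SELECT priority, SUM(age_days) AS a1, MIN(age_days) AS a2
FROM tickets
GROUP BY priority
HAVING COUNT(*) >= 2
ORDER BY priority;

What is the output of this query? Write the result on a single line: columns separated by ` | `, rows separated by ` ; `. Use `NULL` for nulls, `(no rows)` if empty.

Group tickets by priority.
Per group compute: SUM(age_days), MIN(age_days).
HAVING: drop groups with fewer than 2 rows.
  high: ids {4, 6, 9} → SUM(age_days)=85, MIN(age_days)=12
  low: ids {2, 8} → SUM(age_days)=40, MIN(age_days)=12
  med: ids {5, 7} → SUM(age_days)=75, MIN(age_days)=22
  urgent: ids {1, 3} → SUM(age_days)=28, MIN(age_days)=8

high | 85 | 12 ; low | 40 | 12 ; med | 75 | 22 ; urgent | 28 | 8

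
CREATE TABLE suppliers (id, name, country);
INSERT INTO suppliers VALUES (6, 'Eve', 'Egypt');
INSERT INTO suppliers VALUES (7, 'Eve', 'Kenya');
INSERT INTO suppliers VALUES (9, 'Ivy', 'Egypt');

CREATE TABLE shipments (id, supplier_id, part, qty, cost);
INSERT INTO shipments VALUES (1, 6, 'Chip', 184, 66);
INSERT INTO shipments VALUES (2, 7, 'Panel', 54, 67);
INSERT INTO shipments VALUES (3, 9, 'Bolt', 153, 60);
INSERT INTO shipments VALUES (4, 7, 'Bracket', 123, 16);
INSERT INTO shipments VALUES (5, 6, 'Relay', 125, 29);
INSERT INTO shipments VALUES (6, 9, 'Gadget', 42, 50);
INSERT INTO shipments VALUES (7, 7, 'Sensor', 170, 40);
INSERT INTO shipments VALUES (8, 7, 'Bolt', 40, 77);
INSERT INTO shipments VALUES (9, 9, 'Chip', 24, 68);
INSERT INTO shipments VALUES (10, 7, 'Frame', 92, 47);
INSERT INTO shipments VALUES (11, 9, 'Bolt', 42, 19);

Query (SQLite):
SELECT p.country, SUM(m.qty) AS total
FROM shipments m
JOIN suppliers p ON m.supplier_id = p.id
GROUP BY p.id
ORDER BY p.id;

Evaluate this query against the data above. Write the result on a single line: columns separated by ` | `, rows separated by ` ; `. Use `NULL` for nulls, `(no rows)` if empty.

Join each shipments row to its suppliers via supplier_id.
Group joined rows by suppliers.id; compute SUM(m.qty) per group.
  6: ids {1, 5} → SUM(m.qty)=309
  7: ids {2, 4, 7, 8, 10} → SUM(m.qty)=479
  9: ids {3, 6, 9, 11} → SUM(m.qty)=261

Egypt | 309 ; Kenya | 479 ; Egypt | 261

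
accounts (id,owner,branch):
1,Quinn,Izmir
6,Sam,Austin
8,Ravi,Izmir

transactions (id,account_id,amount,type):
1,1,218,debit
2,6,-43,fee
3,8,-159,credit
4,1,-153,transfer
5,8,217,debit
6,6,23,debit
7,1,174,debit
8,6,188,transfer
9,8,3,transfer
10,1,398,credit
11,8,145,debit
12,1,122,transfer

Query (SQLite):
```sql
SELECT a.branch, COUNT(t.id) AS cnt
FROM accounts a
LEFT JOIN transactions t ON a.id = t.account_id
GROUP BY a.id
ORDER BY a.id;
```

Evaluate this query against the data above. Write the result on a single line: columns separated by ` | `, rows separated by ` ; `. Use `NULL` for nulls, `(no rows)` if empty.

Izmir | 5 ; Austin | 3 ; Izmir | 4

LEFT JOIN keeps every accounts row; unmatched ones get NULL for transactions columns.
Group by accounts.id and compute COUNT(t.id). COUNT(col) of an all-NULL group is 0.
  1: ids {1, 4, 7, 10, 12} → COUNT(t.id)=5
  6: ids {2, 6, 8} → COUNT(t.id)=3
  8: ids {3, 5, 9, 11} → COUNT(t.id)=4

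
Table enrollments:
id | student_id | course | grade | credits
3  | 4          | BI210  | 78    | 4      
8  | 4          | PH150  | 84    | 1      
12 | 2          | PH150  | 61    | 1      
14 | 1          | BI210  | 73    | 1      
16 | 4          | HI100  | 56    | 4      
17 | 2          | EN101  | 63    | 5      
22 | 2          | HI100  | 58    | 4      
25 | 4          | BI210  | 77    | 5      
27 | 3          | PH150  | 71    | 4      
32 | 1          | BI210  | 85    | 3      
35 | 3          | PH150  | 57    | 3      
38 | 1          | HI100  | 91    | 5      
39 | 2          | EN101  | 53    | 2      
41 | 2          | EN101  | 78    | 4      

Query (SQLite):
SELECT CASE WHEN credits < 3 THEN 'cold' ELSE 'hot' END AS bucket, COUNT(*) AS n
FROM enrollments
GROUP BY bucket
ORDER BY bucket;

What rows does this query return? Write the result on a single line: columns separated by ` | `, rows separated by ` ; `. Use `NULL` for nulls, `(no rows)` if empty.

Bucket rows by credits < 3 → 'cold' else 'hot'; count each bucket.

cold | 4 ; hot | 10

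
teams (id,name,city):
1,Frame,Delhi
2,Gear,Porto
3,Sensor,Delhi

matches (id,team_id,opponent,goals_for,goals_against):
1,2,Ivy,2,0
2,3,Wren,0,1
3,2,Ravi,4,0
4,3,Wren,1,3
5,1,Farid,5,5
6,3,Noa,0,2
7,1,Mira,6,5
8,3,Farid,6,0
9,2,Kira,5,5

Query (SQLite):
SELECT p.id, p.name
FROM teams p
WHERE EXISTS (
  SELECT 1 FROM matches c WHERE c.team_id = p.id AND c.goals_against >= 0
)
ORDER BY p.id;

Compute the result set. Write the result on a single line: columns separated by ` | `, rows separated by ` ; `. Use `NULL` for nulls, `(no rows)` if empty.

1 | Frame ; 2 | Gear ; 3 | Sensor

For each teams row, check whether any matches with matching team_id has goals_against >= 0.
Keep rows where that is true.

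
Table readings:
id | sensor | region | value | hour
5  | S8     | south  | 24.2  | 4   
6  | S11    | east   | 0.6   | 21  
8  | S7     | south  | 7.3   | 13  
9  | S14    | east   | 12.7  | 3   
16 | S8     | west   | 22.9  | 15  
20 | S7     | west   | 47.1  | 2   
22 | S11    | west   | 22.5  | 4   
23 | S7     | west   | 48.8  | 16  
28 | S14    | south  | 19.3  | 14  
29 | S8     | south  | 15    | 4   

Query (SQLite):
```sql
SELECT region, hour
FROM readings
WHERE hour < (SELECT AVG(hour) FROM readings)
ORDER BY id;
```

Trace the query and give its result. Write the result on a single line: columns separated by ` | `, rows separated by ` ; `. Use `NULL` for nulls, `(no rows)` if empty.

Scalar subquery: AVG(hour) over all readings rows = 9.6.
Keep rows where hour < that value.

south | 4 ; east | 3 ; west | 2 ; west | 4 ; south | 4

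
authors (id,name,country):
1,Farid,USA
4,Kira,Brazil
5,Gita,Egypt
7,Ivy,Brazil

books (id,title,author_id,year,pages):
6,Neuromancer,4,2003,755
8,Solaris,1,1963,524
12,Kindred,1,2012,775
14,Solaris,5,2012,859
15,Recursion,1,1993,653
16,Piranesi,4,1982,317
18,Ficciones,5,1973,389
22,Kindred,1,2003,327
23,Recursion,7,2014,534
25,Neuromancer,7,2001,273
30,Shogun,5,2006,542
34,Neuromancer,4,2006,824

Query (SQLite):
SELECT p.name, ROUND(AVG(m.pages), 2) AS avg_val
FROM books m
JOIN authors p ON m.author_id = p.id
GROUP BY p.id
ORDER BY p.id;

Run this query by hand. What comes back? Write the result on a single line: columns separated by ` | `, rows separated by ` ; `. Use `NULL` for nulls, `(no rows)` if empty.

Join each books row to its authors via author_id.
Group joined rows by authors.id; compute ROUND(AVG(m.pages), 2) per group.
  1: ids {8, 12, 15, 22} → ROUND(AVG(m.pages), 2)=569.75
  4: ids {6, 16, 34} → ROUND(AVG(m.pages), 2)=632
  5: ids {14, 18, 30} → ROUND(AVG(m.pages), 2)=596.67
  7: ids {23, 25} → ROUND(AVG(m.pages), 2)=403.5

Farid | 569.75 ; Kira | 632 ; Gita | 596.67 ; Ivy | 403.5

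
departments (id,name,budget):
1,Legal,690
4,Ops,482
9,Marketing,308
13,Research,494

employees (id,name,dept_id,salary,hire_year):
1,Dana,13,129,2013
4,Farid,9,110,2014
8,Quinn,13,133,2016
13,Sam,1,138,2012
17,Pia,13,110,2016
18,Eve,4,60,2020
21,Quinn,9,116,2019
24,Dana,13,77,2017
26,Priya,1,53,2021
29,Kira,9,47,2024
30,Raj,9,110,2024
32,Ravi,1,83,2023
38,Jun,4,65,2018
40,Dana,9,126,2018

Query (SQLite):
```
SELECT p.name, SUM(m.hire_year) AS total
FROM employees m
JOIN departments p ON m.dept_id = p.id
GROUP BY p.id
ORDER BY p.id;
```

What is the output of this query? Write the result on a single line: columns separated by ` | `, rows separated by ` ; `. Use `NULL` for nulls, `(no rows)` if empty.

Legal | 6056 ; Ops | 4038 ; Marketing | 10099 ; Research | 8062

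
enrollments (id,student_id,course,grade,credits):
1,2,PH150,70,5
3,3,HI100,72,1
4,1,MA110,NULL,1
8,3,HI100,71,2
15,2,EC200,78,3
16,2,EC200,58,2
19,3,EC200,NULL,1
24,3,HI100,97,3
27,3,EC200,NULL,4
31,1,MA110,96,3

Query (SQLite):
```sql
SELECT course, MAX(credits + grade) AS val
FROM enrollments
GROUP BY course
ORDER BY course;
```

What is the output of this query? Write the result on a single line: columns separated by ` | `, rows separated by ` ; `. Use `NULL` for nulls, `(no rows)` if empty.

For each row compute credits + grade.
Group by course; take MAX of the expression per group.
  EC200: ids {15, 16, 19, 27} → MAX(credits + grade)=81
  HI100: ids {3, 8, 24} → MAX(credits + grade)=100
  MA110: ids {4, 31} → MAX(credits + grade)=99
  PH150: ids {1} → MAX(credits + grade)=75

EC200 | 81 ; HI100 | 100 ; MA110 | 99 ; PH150 | 75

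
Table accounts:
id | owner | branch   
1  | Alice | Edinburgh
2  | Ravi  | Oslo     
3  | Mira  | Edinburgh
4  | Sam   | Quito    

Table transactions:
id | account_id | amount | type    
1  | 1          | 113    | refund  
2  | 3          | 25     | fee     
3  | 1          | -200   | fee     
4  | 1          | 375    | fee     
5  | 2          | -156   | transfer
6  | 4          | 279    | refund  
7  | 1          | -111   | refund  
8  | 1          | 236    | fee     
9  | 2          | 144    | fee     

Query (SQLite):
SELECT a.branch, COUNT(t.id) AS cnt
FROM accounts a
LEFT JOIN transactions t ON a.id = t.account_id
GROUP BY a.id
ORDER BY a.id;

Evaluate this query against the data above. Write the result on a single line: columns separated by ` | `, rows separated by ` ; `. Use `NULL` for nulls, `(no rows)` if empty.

Edinburgh | 5 ; Oslo | 2 ; Edinburgh | 1 ; Quito | 1

LEFT JOIN keeps every accounts row; unmatched ones get NULL for transactions columns.
Group by accounts.id and compute COUNT(t.id). COUNT(col) of an all-NULL group is 0.
  1: ids {1, 3, 4, 7, 8} → COUNT(t.id)=5
  2: ids {5, 9} → COUNT(t.id)=2
  3: ids {2} → COUNT(t.id)=1
  4: ids {6} → COUNT(t.id)=1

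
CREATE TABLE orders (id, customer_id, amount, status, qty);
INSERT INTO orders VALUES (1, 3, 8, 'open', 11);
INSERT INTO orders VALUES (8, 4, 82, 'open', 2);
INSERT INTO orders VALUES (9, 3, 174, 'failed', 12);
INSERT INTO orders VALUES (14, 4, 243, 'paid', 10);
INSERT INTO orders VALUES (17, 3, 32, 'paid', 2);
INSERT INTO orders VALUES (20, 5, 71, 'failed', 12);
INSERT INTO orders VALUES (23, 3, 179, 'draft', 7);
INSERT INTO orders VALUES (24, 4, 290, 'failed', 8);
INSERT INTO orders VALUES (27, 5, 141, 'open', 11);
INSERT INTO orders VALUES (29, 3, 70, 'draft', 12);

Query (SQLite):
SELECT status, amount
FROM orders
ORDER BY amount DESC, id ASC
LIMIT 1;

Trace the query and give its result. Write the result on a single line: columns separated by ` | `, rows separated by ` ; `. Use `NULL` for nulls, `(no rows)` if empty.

failed | 290

Sort by amount desc, tiebreak id asc: (290, id=24), (243, id=14), (179, id=23), (174, id=9) …. Take first 1.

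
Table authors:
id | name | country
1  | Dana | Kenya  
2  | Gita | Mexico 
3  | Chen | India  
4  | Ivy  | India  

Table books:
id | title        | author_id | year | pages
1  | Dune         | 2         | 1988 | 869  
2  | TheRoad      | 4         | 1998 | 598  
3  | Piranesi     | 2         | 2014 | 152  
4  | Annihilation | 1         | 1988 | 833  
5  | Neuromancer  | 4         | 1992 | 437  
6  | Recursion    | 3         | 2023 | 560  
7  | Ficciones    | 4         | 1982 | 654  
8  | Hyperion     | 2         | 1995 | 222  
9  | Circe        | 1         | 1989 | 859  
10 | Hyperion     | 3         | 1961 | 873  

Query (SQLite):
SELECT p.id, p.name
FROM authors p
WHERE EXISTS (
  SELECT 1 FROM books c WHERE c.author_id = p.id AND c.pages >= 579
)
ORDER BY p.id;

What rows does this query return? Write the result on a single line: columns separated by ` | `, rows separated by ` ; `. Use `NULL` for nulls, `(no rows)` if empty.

1 | Dana ; 2 | Gita ; 3 | Chen ; 4 | Ivy

For each authors row, check whether any books with matching author_id has pages >= 579.
Keep rows where that is true.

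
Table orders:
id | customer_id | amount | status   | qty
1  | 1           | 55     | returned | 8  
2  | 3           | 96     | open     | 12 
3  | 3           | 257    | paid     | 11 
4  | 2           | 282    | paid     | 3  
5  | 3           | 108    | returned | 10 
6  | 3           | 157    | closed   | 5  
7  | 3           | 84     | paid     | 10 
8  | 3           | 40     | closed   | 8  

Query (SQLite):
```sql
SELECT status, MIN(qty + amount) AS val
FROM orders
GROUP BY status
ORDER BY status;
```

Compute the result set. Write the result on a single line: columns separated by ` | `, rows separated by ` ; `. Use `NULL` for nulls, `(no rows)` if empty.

closed | 48 ; open | 108 ; paid | 94 ; returned | 63

For each row compute qty + amount.
Group by status; take MIN of the expression per group.
  closed: ids {6, 8} → MIN(qty + amount)=48
  open: ids {2} → MIN(qty + amount)=108
  paid: ids {3, 4, 7} → MIN(qty + amount)=94
  returned: ids {1, 5} → MIN(qty + amount)=63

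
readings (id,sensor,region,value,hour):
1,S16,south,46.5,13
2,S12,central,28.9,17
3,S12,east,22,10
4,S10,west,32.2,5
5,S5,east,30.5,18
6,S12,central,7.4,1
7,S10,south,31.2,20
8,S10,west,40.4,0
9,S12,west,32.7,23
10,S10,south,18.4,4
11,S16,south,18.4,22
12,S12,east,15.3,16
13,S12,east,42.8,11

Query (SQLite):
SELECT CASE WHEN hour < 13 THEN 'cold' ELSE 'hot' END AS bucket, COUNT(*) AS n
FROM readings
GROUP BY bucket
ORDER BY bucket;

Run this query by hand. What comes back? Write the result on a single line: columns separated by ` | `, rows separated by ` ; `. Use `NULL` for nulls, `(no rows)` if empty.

Bucket rows by hour < 13 → 'cold' else 'hot'; count each bucket.

cold | 6 ; hot | 7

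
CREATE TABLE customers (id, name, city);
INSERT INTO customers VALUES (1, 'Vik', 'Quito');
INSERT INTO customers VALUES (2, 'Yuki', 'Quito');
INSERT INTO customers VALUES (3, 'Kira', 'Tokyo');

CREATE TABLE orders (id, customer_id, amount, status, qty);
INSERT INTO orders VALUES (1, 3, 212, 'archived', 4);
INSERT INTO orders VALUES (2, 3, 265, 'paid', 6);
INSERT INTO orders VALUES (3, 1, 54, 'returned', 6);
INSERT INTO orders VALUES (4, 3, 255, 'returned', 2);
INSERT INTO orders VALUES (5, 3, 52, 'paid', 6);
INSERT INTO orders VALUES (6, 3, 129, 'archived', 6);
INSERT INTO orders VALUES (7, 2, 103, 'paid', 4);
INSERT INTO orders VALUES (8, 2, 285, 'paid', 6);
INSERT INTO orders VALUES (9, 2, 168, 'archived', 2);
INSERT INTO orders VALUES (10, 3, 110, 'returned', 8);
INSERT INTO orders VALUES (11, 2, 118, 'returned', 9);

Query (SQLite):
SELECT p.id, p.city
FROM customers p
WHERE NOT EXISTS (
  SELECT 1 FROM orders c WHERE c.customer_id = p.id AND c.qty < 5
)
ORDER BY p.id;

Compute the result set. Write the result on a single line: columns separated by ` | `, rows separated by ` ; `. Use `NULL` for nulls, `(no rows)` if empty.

1 | Quito

For each customers row, check whether any orders with matching customer_id has qty < 5.
Keep rows where that is false.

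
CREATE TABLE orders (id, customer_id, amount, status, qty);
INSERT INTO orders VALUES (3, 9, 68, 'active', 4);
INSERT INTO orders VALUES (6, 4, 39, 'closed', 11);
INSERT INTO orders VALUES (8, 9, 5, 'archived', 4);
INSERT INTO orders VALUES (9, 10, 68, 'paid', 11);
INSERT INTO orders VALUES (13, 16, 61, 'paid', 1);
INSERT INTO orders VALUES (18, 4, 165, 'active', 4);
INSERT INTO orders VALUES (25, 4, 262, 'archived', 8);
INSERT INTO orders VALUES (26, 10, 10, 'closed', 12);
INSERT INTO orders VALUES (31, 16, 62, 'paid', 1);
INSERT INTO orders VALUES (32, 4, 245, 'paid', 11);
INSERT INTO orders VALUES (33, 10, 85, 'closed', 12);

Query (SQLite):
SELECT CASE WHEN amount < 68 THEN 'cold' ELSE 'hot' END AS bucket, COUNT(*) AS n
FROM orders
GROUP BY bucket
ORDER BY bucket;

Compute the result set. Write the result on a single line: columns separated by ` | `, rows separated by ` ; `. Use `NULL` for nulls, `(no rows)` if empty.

Bucket rows by amount < 68 → 'cold' else 'hot'; count each bucket.

cold | 5 ; hot | 6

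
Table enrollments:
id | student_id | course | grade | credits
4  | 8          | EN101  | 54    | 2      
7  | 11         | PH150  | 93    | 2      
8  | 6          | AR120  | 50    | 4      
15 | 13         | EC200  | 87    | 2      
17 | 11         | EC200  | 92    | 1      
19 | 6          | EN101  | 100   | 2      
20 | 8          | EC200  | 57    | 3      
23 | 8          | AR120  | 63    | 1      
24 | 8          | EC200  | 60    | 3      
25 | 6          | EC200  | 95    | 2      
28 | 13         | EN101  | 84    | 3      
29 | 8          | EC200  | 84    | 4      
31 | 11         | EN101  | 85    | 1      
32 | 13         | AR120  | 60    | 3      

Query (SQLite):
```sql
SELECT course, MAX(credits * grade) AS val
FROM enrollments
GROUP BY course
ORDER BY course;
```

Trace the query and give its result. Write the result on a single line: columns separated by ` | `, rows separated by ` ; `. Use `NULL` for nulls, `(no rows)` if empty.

For each row compute credits * grade.
Group by course; take MAX of the expression per group.
  AR120: ids {8, 23, 32} → MAX(credits * grade)=200
  EC200: ids {15, 17, 20, 24, 25, 29} → MAX(credits * grade)=336
  EN101: ids {4, 19, 28, 31} → MAX(credits * grade)=252
  PH150: ids {7} → MAX(credits * grade)=186

AR120 | 200 ; EC200 | 336 ; EN101 | 252 ; PH150 | 186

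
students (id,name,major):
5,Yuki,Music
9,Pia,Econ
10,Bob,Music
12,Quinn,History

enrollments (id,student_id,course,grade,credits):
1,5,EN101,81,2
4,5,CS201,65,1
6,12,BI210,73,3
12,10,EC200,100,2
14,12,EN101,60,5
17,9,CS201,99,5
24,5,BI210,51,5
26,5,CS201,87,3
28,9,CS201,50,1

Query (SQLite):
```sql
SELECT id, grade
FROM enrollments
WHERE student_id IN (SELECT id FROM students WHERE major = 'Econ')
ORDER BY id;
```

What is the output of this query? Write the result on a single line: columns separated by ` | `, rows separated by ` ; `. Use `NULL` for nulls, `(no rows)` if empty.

17 | 99 ; 28 | 50

Inner query: students.id where major = 'Econ'.
Outer: keep enrollments rows whose student_id is in that set.
Inner query → {9}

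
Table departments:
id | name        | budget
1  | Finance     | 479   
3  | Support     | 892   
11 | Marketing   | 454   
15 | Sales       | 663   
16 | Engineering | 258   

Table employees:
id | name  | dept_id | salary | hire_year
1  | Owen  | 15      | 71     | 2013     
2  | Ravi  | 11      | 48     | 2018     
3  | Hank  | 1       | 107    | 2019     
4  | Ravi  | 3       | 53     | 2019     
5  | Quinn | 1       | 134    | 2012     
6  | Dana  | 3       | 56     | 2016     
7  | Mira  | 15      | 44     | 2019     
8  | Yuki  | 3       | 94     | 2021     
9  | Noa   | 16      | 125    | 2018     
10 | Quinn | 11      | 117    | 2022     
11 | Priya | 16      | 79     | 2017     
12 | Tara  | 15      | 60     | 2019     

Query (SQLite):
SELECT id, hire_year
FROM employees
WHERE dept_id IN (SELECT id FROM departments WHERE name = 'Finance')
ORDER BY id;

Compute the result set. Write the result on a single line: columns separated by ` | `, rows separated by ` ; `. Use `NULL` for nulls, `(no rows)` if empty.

Inner query: departments.id where name = 'Finance'.
Outer: keep employees rows whose dept_id is in that set.
Inner query → {1}

3 | 2019 ; 5 | 2012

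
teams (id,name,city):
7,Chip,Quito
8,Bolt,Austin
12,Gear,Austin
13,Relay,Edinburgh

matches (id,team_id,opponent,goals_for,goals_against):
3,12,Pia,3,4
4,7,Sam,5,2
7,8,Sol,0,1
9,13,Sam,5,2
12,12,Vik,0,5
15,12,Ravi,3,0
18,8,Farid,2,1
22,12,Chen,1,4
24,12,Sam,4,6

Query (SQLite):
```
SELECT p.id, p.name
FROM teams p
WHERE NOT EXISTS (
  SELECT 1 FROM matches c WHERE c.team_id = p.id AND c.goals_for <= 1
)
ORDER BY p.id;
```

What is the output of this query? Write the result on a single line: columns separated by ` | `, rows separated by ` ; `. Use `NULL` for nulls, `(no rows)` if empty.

7 | Chip ; 13 | Relay

For each teams row, check whether any matches with matching team_id has goals_for <= 1.
Keep rows where that is false.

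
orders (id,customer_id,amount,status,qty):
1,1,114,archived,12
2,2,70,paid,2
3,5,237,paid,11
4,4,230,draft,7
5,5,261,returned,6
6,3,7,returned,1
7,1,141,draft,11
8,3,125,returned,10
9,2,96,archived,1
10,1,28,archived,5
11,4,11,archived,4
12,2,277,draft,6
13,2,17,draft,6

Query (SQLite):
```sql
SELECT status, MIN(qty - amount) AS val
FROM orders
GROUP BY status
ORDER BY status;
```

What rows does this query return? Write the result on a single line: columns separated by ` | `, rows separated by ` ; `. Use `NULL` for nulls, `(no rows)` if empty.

archived | -102 ; draft | -271 ; paid | -226 ; returned | -255

For each row compute qty - amount.
Group by status; take MIN of the expression per group.
  archived: ids {1, 9, 10, 11} → MIN(qty - amount)=-102
  draft: ids {4, 7, 12, 13} → MIN(qty - amount)=-271
  paid: ids {2, 3} → MIN(qty - amount)=-226
  returned: ids {5, 6, 8} → MIN(qty - amount)=-255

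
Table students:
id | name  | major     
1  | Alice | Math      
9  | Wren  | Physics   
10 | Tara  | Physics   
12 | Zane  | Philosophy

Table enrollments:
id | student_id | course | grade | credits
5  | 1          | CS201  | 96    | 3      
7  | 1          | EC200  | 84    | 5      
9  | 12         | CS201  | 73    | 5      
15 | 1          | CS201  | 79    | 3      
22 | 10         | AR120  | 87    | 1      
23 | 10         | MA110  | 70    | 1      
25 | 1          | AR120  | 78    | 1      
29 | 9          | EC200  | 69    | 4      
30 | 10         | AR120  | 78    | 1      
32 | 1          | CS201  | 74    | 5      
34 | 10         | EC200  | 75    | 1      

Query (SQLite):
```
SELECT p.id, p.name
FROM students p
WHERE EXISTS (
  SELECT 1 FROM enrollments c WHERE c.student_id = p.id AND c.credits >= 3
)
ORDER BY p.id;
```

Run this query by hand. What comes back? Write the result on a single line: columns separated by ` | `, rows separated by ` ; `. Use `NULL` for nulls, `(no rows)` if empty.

1 | Alice ; 9 | Wren ; 12 | Zane

For each students row, check whether any enrollments with matching student_id has credits >= 3.
Keep rows where that is true.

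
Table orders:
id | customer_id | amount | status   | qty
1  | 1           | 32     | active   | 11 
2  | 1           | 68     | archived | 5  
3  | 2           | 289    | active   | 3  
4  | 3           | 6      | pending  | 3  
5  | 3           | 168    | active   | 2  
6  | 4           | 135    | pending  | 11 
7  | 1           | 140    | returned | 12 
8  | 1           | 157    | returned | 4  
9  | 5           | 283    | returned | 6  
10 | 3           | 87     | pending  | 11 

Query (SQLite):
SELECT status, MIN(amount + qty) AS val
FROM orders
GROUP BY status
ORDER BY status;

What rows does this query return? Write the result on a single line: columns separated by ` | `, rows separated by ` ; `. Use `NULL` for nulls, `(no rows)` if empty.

active | 43 ; archived | 73 ; pending | 9 ; returned | 152

For each row compute amount + qty.
Group by status; take MIN of the expression per group.
  active: ids {1, 3, 5} → MIN(amount + qty)=43
  archived: ids {2} → MIN(amount + qty)=73
  pending: ids {4, 6, 10} → MIN(amount + qty)=9
  returned: ids {7, 8, 9} → MIN(amount + qty)=152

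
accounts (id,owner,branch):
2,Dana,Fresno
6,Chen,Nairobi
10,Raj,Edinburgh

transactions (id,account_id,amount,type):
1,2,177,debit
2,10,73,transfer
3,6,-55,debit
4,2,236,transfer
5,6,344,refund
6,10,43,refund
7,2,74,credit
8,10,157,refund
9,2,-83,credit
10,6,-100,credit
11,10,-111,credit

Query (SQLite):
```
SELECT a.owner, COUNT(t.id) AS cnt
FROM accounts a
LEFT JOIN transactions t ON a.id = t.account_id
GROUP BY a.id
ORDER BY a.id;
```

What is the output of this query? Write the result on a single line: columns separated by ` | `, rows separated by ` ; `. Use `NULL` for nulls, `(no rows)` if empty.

LEFT JOIN keeps every accounts row; unmatched ones get NULL for transactions columns.
Group by accounts.id and compute COUNT(t.id). COUNT(col) of an all-NULL group is 0.
  2: ids {1, 4, 7, 9} → COUNT(t.id)=4
  6: ids {3, 5, 10} → COUNT(t.id)=3
  10: ids {2, 6, 8, 11} → COUNT(t.id)=4

Dana | 4 ; Chen | 3 ; Raj | 4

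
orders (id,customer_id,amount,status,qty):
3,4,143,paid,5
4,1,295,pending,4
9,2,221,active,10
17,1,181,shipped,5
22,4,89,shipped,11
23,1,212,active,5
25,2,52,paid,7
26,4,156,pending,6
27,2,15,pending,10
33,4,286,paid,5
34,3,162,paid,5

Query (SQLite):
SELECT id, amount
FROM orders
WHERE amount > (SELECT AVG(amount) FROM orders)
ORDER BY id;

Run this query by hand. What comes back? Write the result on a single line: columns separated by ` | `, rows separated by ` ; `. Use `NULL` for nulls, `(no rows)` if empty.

4 | 295 ; 9 | 221 ; 17 | 181 ; 23 | 212 ; 33 | 286

Scalar subquery: AVG(amount) over all orders rows = 164.727273 (≈; comparison uses full precision).
Keep rows where amount > that value.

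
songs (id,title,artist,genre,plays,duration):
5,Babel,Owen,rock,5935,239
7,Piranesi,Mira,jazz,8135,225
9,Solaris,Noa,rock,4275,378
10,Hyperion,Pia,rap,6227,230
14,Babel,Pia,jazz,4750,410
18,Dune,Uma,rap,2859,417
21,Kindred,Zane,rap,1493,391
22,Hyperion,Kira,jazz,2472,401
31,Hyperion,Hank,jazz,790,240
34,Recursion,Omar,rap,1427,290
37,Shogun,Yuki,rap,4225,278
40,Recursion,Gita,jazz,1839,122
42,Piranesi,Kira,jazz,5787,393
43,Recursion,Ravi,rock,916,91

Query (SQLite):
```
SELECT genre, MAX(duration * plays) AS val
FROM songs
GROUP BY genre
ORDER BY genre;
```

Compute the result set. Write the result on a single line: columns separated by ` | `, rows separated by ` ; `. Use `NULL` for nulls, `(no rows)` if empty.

jazz | 2274291 ; rap | 1432210 ; rock | 1615950

For each row compute duration * plays.
Group by genre; take MAX of the expression per group.
  jazz: ids {7, 14, 22, 31, 40, 42} → MAX(duration * plays)=2274291
  rap: ids {10, 18, 21, 34, 37} → MAX(duration * plays)=1432210
  rock: ids {5, 9, 43} → MAX(duration * plays)=1615950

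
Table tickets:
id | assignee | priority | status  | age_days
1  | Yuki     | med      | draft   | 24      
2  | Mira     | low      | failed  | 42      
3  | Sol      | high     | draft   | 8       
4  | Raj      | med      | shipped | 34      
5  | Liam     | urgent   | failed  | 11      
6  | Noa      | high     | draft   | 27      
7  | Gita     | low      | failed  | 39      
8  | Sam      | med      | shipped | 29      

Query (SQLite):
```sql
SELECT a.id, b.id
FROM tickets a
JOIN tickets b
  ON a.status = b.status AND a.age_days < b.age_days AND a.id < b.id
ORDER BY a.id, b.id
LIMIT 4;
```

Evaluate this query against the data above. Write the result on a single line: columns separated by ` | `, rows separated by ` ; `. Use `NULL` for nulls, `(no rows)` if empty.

Pairs (a,b) with same status, a.age_days < b.age_days, a.id < b.id.
status groups: draft:{1,3,6} failed:{2,5,7} shipped:{4,8}
Ordered by (a.id, b.id); first 4.

1 | 6 ; 3 | 6 ; 5 | 7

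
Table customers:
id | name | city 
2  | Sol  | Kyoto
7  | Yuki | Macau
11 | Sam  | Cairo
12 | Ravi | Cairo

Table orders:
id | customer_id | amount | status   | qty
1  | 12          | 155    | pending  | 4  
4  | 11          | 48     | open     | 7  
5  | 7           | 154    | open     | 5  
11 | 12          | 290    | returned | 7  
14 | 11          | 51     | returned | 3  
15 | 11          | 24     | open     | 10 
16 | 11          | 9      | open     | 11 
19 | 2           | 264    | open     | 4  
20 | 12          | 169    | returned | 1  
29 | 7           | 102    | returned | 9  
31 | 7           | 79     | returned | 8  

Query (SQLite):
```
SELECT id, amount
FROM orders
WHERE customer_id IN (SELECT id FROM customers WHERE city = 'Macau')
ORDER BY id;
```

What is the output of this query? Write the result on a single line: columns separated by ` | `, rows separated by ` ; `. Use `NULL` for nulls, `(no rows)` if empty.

5 | 154 ; 29 | 102 ; 31 | 79

Inner query: customers.id where city = 'Macau'.
Outer: keep orders rows whose customer_id is in that set.
Inner query → {7}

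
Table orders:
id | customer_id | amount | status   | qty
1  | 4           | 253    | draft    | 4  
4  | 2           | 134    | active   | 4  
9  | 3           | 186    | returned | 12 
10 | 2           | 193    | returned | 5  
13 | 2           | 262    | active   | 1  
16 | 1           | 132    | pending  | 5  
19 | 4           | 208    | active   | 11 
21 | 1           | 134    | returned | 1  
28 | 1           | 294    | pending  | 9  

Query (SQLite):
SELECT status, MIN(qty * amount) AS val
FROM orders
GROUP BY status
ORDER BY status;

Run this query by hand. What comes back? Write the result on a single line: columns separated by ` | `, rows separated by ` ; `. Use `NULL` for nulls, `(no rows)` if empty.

For each row compute qty * amount.
Group by status; take MIN of the expression per group.
  active: ids {4, 13, 19} → MIN(qty * amount)=262
  draft: ids {1} → MIN(qty * amount)=1012
  pending: ids {16, 28} → MIN(qty * amount)=660
  returned: ids {9, 10, 21} → MIN(qty * amount)=134

active | 262 ; draft | 1012 ; pending | 660 ; returned | 134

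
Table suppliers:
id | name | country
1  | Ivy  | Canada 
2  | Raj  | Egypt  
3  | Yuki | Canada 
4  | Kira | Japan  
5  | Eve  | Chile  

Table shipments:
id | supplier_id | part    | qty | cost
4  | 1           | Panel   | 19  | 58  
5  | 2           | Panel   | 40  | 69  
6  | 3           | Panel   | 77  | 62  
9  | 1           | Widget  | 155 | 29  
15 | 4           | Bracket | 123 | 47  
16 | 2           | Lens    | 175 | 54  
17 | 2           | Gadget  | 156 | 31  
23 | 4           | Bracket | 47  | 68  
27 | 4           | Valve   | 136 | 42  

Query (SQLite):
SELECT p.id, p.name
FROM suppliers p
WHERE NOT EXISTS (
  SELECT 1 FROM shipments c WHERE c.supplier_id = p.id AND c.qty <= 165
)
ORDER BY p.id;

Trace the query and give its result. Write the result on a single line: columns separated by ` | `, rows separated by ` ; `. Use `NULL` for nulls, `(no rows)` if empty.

For each suppliers row, check whether any shipments with matching supplier_id has qty <= 165.
Keep rows where that is false.

5 | Eve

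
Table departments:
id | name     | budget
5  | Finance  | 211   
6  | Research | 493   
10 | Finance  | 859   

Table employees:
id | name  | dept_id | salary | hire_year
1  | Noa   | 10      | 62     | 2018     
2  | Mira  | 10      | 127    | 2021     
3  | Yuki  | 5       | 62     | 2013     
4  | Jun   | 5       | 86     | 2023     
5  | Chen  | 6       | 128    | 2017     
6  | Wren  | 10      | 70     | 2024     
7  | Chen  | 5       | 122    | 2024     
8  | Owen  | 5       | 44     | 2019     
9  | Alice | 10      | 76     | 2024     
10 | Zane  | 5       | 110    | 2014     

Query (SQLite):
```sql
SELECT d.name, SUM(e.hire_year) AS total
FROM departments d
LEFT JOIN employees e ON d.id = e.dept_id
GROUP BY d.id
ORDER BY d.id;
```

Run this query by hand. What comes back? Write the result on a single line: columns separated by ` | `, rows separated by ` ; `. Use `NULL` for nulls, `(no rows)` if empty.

LEFT JOIN keeps every departments row; unmatched ones get NULL for employees columns.
Group by departments.id and compute SUM(e.hire_year). SUM over an all-NULL group is NULL.
  5: ids {3, 4, 7, 8, 10} → SUM(e.hire_year)=10093
  6: ids {5} → SUM(e.hire_year)=2017
  10: ids {1, 2, 6, 9} → SUM(e.hire_year)=8087

Finance | 10093 ; Research | 2017 ; Finance | 8087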